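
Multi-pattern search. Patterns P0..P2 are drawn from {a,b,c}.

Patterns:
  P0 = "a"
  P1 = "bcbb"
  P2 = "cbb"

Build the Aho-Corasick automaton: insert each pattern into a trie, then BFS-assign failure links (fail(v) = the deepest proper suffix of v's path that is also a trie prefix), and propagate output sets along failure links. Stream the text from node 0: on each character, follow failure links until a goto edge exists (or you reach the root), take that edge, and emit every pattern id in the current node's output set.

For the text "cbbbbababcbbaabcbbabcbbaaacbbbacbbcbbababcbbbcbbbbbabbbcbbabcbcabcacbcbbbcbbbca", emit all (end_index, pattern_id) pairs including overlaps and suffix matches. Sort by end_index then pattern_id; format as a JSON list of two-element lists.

Build automaton:
Trie (insert patterns):
  n0 'ε': a→1 b→2 c→6
  n1 'a': ·  ←P0
  n2 'b': c→3
  n3 'bc': b→4
  n4 'bcb': b→5
  n5 'bcbb': ·  ←P1
  n6 'c': b→7
  n7 'cb': b→8
  n8 'cbb': ·  ←P2

Failure links (BFS by depth):
  n1('a'): parent n0 fail=0; on 'a' 0 → fail=0;  out {0}∪∅={0}
  n2('b'): parent n0 fail=0; on 'b' 0 → fail=0;  out ∅∪∅=∅
  n6('c'): parent n0 fail=0; on 'c' 0 → fail=0;  out ∅∪∅=∅
  n3('bc'): parent n2 fail=0; on 'c' 0 → fail=6;  out ∅∪∅=∅
  n7('cb'): parent n6 fail=0; on 'b' 0 → fail=2;  out ∅∪∅=∅
  n4('bcb'): parent n3 fail=6; on 'b' 6 → fail=7;  out ∅∪∅=∅
  n8('cbb'): parent n7 fail=2; on 'b' 2→0 → fail=2;  out {2}∪∅={2}
  n5('bcbb'): parent n4 fail=7; on 'b' 7 → fail=8;  out {1}∪{2}={1,2}

Scan:
[0] read 'c'  n0⇒n6
[1] read 'b'  n6⇒n7
[2] read 'b'  n7⇒n8  → match P2@[0:2]
[3] read 'b'  n8⇒n2 (via fail)
[4] read 'b'  n2⇒n2 (via fail)
[5] read 'a'  n2⇒n1 (via fail)  → match P0@[5:5]
[6] read 'b'  n1⇒n2 (via fail)
[7] read 'a'  n2⇒n1 (via fail)  → match P0@[7:7]
[8] read 'b'  n1⇒n2 (via fail)
[9] read 'c'  n2⇒n3
[10] read 'b'  n3⇒n4
[11] read 'b'  n4⇒n5  → match P1@[8:11],P2@[9:11]
[12] read 'a'  n5⇒n1 (via fail)  → match P0@[12:12]
[13] read 'a'  n1⇒n1 (via fail)  → match P0@[13:13]
[14] read 'b'  n1⇒n2 (via fail)
[15] read 'c'  n2⇒n3
[16] read 'b'  n3⇒n4
[17] read 'b'  n4⇒n5  → match P1@[14:17],P2@[15:17]
[18] read 'a'  n5⇒n1 (via fail)  → match P0@[18:18]
[19] read 'b'  n1⇒n2 (via fail)
[20] read 'c'  n2⇒n3
[21] read 'b'  n3⇒n4
[22] read 'b'  n4⇒n5  → match P1@[19:22],P2@[20:22]
[23] read 'a'  n5⇒n1 (via fail)  → match P0@[23:23]
[24] read 'a'  n1⇒n1 (via fail)  → match P0@[24:24]
[25] read 'a'  n1⇒n1 (via fail)  → match P0@[25:25]
[26] read 'c'  n1⇒n6 (via fail)
[27] read 'b'  n6⇒n7
[28] read 'b'  n7⇒n8  → match P2@[26:28]
[29] read 'b'  n8⇒n2 (via fail)
[30] read 'a'  n2⇒n1 (via fail)  → match P0@[30:30]
[31] read 'c'  n1⇒n6 (via fail)
[32] read 'b'  n6⇒n7
[33] read 'b'  n7⇒n8  → match P2@[31:33]
[34] read 'c'  n8⇒n3 (via fail)
[35] read 'b'  n3⇒n4
[36] read 'b'  n4⇒n5  → match P1@[33:36],P2@[34:36]
[37] read 'a'  n5⇒n1 (via fail)  → match P0@[37:37]
[38] read 'b'  n1⇒n2 (via fail)
[39] read 'a'  n2⇒n1 (via fail)  → match P0@[39:39]
[40] read 'b'  n1⇒n2 (via fail)
[41] read 'c'  n2⇒n3
[42] read 'b'  n3⇒n4
[43] read 'b'  n4⇒n5  → match P1@[40:43],P2@[41:43]
[44] read 'b'  n5⇒n2 (via fail)
[45] read 'c'  n2⇒n3
[46] read 'b'  n3⇒n4
[47] read 'b'  n4⇒n5  → match P1@[44:47],P2@[45:47]
[48] read 'b'  n5⇒n2 (via fail)
[49] read 'b'  n2⇒n2 (via fail)
[50] read 'b'  n2⇒n2 (via fail)
[51] read 'a'  n2⇒n1 (via fail)  → match P0@[51:51]
[52] read 'b'  n1⇒n2 (via fail)
[53] read 'b'  n2⇒n2 (via fail)
[54] read 'b'  n2⇒n2 (via fail)
[55] read 'c'  n2⇒n3
[56] read 'b'  n3⇒n4
[57] read 'b'  n4⇒n5  → match P1@[54:57],P2@[55:57]
[58] read 'a'  n5⇒n1 (via fail)  → match P0@[58:58]
[59] read 'b'  n1⇒n2 (via fail)
[60] read 'c'  n2⇒n3
[61] read 'b'  n3⇒n4
[62] read 'c'  n4⇒n3 (via fail)
[63] read 'a'  n3⇒n1 (via fail)  → match P0@[63:63]
[64] read 'b'  n1⇒n2 (via fail)
[65] read 'c'  n2⇒n3
[66] read 'a'  n3⇒n1 (via fail)  → match P0@[66:66]
[67] read 'c'  n1⇒n6 (via fail)
[68] read 'b'  n6⇒n7
[69] read 'c'  n7⇒n3 (via fail)
[70] read 'b'  n3⇒n4
[71] read 'b'  n4⇒n5  → match P1@[68:71],P2@[69:71]
[72] read 'b'  n5⇒n2 (via fail)
[73] read 'c'  n2⇒n3
[74] read 'b'  n3⇒n4
[75] read 'b'  n4⇒n5  → match P1@[72:75],P2@[73:75]
[76] read 'b'  n5⇒n2 (via fail)
[77] read 'c'  n2⇒n3
[78] read 'a'  n3⇒n1 (via fail)  → match P0@[78:78]

Result: [[2,2],[5,0],[7,0],[11,1],[11,2],[12,0],[13,0],[17,1],[17,2],[18,0],[22,1],[22,2],[23,0],[24,0],[25,0],[28,2],[30,0],[33,2],[36,1],[36,2],[37,0],[39,0],[43,1],[43,2],[47,1],[47,2],[51,0],[57,1],[57,2],[58,0],[63,0],[66,0],[71,1],[71,2],[75,1],[75,2],[78,0]]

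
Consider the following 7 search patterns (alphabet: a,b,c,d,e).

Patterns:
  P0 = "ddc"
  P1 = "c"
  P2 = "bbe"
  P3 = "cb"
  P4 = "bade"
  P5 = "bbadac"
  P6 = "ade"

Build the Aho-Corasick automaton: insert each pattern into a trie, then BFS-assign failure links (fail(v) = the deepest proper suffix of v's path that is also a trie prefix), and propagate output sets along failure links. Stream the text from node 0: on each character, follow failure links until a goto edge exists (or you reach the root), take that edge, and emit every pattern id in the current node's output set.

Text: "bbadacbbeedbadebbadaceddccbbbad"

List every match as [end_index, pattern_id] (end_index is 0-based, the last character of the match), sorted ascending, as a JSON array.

Build automaton:
Trie nodes:
  0='ε' goto a→16 b→5 c→4 d→1
  1='d' goto d→2
  2='dd' goto c→3
  3='ddc' goto ·  [P0 ends]
  4='c' goto b→8  [P1 ends]
  5='b' goto a→9 b→6
  6='bb' goto a→12 e→7
  7='bbe' goto ·  [P2 ends]
  8='cb' goto ·  [P3 ends]
  9='ba' goto d→10
  10='bad' goto e→11
  11='bade' goto ·  [P4 ends]
  12='bba' goto d→13
  13='bbad' goto a→14
  14='bbada' goto c→15
  15='bbadac' goto ·  [P5 ends]
  16='a' goto d→17
  17='ad' goto e→18
  18='ade' goto ·  [P6 ends]

Failure links (BFS by depth):
  n1('d'): parent n0 fail=0; on 'd' 0 → fail=0;  out ∅∪∅=∅
  n4('c'): parent n0 fail=0; on 'c' 0 → fail=0;  out {1}∪∅={1}
  n5('b'): parent n0 fail=0; on 'b' 0 → fail=0;  out ∅∪∅=∅
  n16('a'): parent n0 fail=0; on 'a' 0 → fail=0;  out ∅∪∅=∅
  n2('dd'): parent n1 fail=0; on 'd' 0 → fail=1;  out ∅∪∅=∅
  n6('bb'): parent n5 fail=0; on 'b' 0 → fail=5;  out ∅∪∅=∅
  n8('cb'): parent n4 fail=0; on 'b' 0 → fail=5;  out {3}∪∅={3}
  n9('ba'): parent n5 fail=0; on 'a' 0 → fail=16;  out ∅∪∅=∅
  n17('ad'): parent n16 fail=0; on 'd' 0 → fail=1;  out ∅∪∅=∅
  n3('ddc'): parent n2 fail=1; on 'c' 1→0 → fail=4;  out {0}∪{1}={0,1}
  n7('bbe'): parent n6 fail=5; on 'e' 5→0 → fail=0;  out {2}∪∅={2}
  n10('bad'): parent n9 fail=16; on 'd' 16 → fail=17;  out ∅∪∅=∅
  n12('bba'): parent n6 fail=5; on 'a' 5 → fail=9;  out ∅∪∅=∅
  n18('ade'): parent n17 fail=1; on 'e' 1→0 → fail=0;  out {6}∪∅={6}
  n11('bade'): parent n10 fail=17; on 'e' 17 → fail=18;  out {4}∪{6}={4,6}
  n13('bbad'): parent n12 fail=9; on 'd' 9 → fail=10;  out ∅∪∅=∅
  n14('bbada'): parent n13 fail=10; on 'a' 10→17→1→0 → fail=16;  out ∅∪∅=∅
  n15('bbadac'): parent n14 fail=16; on 'c' 16→0 → fail=4;  out {5}∪{1}={1,5}

Scan:
i=0 'b': node 0→5
i=1 'b': node 5→6
i=2 'a': node 6→12
i=3 'd': node 12→13
i=4 'a': node 13→14
i=5 'c': node 14→15  ** P1@[5:5],P5@[0:5]
i=6 'b': node 15→8 (fail-walked)  ** P3@[5:6]
i=7 'b': node 8→6 (fail-walked)
i=8 'e': node 6→7  ** P2@[6:8]
i=9 'e': node 7→0 (fail-walked)
i=10 'd': node 0→1
i=11 'b': node 1→5 (fail-walked)
i=12 'a': node 5→9
i=13 'd': node 9→10
i=14 'e': node 10→11  ** P4@[11:14],P6@[12:14]
i=15 'b': node 11→5 (fail-walked)
i=16 'b': node 5→6
i=17 'a': node 6→12
i=18 'd': node 12→13
i=19 'a': node 13→14
i=20 'c': node 14→15  ** P1@[20:20],P5@[15:20]
i=21 'e': node 15→0 (fail-walked)
i=22 'd': node 0→1
i=23 'd': node 1→2
i=24 'c': node 2→3  ** P0@[22:24],P1@[24:24]
i=25 'c': node 3→4 (fail-walked)  ** P1@[25:25]
i=26 'b': node 4→8  ** P3@[25:26]
i=27 'b': node 8→6 (fail-walked)
i=28 'b': node 6→6 (fail-walked)
i=29 'a': node 6→12
i=30 'd': node 12→13

Result: [[5,1],[5,5],[6,3],[8,2],[14,4],[14,6],[20,1],[20,5],[24,0],[24,1],[25,1],[26,3]]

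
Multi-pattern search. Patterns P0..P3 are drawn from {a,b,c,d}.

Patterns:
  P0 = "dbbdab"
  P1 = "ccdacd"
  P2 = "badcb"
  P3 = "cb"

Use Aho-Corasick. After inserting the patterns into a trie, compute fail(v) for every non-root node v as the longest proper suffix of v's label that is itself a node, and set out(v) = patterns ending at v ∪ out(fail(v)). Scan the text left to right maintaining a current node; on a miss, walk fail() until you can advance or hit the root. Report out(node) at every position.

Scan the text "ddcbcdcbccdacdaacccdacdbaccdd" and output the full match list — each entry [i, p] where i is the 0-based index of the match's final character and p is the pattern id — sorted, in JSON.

Build:
Trie (insert patterns):
  0='ε' goto b→13 c→7 d→1
  1='d' goto b→2
  2='db' goto b→3
  3='dbb' goto d→4
  4='dbbd' goto a→5
  5='dbbda' goto b→6
  6='dbbdab' goto ·  [P0 ends]
  7='c' goto b→18 c→8
  8='cc' goto d→9
  9='ccd' goto a→10
  10='ccda' goto c→11
  11='ccdac' goto d→12
  12='ccdacd' goto ·  [P1 ends]
  13='b' goto a→14
  14='ba' goto d→15
  15='bad' goto c→16
  16='badc' goto b→17
  17='badcb' goto ·  [P2 ends]
  18='cb' goto ·  [P3 ends]

Failure links (BFS by depth):
  fail(1) 'd': from fail(0)=0 chase 'd': 0 ⇒ 0;  out=∅∪out(0)=∅
  fail(7) 'c': from fail(0)=0 chase 'c': 0 ⇒ 0;  out=∅∪out(0)=∅
  fail(13) 'b': from fail(0)=0 chase 'b': 0 ⇒ 0;  out=∅∪out(0)=∅
  fail(2) 'db': from fail(1)=0 chase 'b': 0 ⇒ 13;  out=∅∪out(13)=∅
  fail(8) 'cc': from fail(7)=0 chase 'c': 0 ⇒ 7;  out=∅∪out(7)=∅
  fail(14) 'ba': from fail(13)=0 chase 'a': 0 ⇒ 0;  out=∅∪out(0)=∅
  fail(18) 'cb': from fail(7)=0 chase 'b': 0 ⇒ 13;  out={3}∪out(13)={3}
  fail(3) 'dbb': from fail(2)=13 chase 'b': 13→0 ⇒ 13;  out=∅∪out(13)=∅
  fail(9) 'ccd': from fail(8)=7 chase 'd': 7→0 ⇒ 1;  out=∅∪out(1)=∅
  fail(15) 'bad': from fail(14)=0 chase 'd': 0 ⇒ 1;  out=∅∪out(1)=∅
  fail(4) 'dbbd': from fail(3)=13 chase 'd': 13→0 ⇒ 1;  out=∅∪out(1)=∅
  fail(10) 'ccda': from fail(9)=1 chase 'a': 1→0 ⇒ 0;  out=∅∪out(0)=∅
  fail(16) 'badc': from fail(15)=1 chase 'c': 1→0 ⇒ 7;  out=∅∪out(7)=∅
  fail(5) 'dbbda': from fail(4)=1 chase 'a': 1→0 ⇒ 0;  out=∅∪out(0)=∅
  fail(11) 'ccdac': from fail(10)=0 chase 'c': 0 ⇒ 7;  out=∅∪out(7)=∅
  fail(17) 'badcb': from fail(16)=7 chase 'b': 7 ⇒ 18;  out={2}∪out(18)={2,3}
  fail(6) 'dbbdab': from fail(5)=0 chase 'b': 0 ⇒ 13;  out={0}∪out(13)={0}
  fail(12) 'ccdacd': from fail(11)=7 chase 'd': 7→0 ⇒ 1;  out={1}∪out(1)={1}

Text stream:
[0] read 'd'  n0⇒n1
[1] read 'd'  n1⇒n1 (fail-walked)
[2] read 'c'  n1⇒n7 (fail-walked)
[3] read 'b'  n7⇒n18  emit P3@[2:3]
[4] read 'c'  n18⇒n7 (fail-walked)
[5] read 'd'  n7⇒n1 (fail-walked)
[6] read 'c'  n1⇒n7 (fail-walked)
[7] read 'b'  n7⇒n18  emit P3@[6:7]
[8] read 'c'  n18⇒n7 (fail-walked)
[9] read 'c'  n7⇒n8
[10] read 'd'  n8⇒n9
[11] read 'a'  n9⇒n10
[12] read 'c'  n10⇒n11
[13] read 'd'  n11⇒n12  emit P1@[8:13]
[14] read 'a'  n12⇒n0 (fail-walked)
[15] read 'a'  n0⇒n0
[16] read 'c'  n0⇒n7
[17] read 'c'  n7⇒n8
[18] read 'c'  n8⇒n8 (fail-walked)
[19] read 'd'  n8⇒n9
[20] read 'a'  n9⇒n10
[21] read 'c'  n10⇒n11
[22] read 'd'  n11⇒n12  emit P1@[17:22]
[23] read 'b'  n12⇒n2 (fail-walked)
[24] read 'a'  n2⇒n14 (fail-walked)
[25] read 'c'  n14⇒n7 (fail-walked)
[26] read 'c'  n7⇒n8
[27] read 'd'  n8⇒n9
[28] read 'd'  n9⇒n1 (fail-walked)

All matches (sorted): [[3,3],[7,3],[13,1],[22,1]]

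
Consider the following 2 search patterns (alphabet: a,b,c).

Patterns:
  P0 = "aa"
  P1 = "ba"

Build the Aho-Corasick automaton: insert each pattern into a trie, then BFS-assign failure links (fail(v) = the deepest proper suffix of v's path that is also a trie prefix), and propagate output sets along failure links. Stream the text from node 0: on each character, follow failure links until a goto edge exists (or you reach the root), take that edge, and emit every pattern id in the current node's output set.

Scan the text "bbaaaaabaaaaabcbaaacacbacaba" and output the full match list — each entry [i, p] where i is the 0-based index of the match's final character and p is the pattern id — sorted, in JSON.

Construct AC machine:
Trie (insert patterns):
  0='ε' goto a→1 b→3
  1='a' goto a→2
  2='aa' goto ·  [P0 ends]
  3='b' goto a→4
  4='ba' goto ·  [P1 ends]

Failure links (BFS by depth):
  n1('a'): parent n0 fail=0; on 'a' 0 → fail=0;  out ∅∪∅=∅
  n3('b'): parent n0 fail=0; on 'b' 0 → fail=0;  out ∅∪∅=∅
  n2('aa'): parent n1 fail=0; on 'a' 0 → fail=1;  out {0}∪∅={0}
  n4('ba'): parent n3 fail=0; on 'a' 0 → fail=1;  out {1}∪∅={1}

Run:
pos 0 'b': at 3
pos 1 'b': at 3 ·f
pos 2 'a': at 4  → match P1@[1:2]
pos 3 'a': at 2 ·f  → match P0@[2:3]
pos 4 'a': at 2 ·f  → match P0@[3:4]
pos 5 'a': at 2 ·f  → match P0@[4:5]
pos 6 'a': at 2 ·f  → match P0@[5:6]
pos 7 'b': at 3 ·f
pos 8 'a': at 4  → match P1@[7:8]
pos 9 'a': at 2 ·f  → match P0@[8:9]
pos 10 'a': at 2 ·f  → match P0@[9:10]
pos 11 'a': at 2 ·f  → match P0@[10:11]
pos 12 'a': at 2 ·f  → match P0@[11:12]
pos 13 'b': at 3 ·f
pos 14 'c': at 0 ·f
pos 15 'b': at 3
pos 16 'a': at 4  → match P1@[15:16]
pos 17 'a': at 2 ·f  → match P0@[16:17]
pos 18 'a': at 2 ·f  → match P0@[17:18]
pos 19 'c': at 0 ·f
pos 20 'a': at 1
pos 21 'c': at 0 ·f
pos 22 'b': at 3
pos 23 'a': at 4  → match P1@[22:23]
pos 24 'c': at 0 ·f
pos 25 'a': at 1
pos 26 'b': at 3 ·f
pos 27 'a': at 4  → match P1@[26:27]

All matches (sorted): [[2,1],[3,0],[4,0],[5,0],[6,0],[8,1],[9,0],[10,0],[11,0],[12,0],[16,1],[17,0],[18,0],[23,1],[27,1]]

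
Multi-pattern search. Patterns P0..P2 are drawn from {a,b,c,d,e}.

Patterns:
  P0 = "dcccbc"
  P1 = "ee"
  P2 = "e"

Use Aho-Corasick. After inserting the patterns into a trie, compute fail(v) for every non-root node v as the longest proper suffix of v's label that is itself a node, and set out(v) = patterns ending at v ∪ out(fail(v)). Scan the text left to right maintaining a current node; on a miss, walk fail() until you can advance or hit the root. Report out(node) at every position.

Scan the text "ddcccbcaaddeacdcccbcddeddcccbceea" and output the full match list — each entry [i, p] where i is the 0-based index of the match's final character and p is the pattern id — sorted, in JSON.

Construct AC machine:
Trie nodes:
  n0 'ε': d→1 e→7
  n1 'd': c→2
  n2 'dc': c→3
  n3 'dcc': c→4
  n4 'dccc': b→5
  n5 'dcccb': c→6
  n6 'dcccbc': ·  [P0 ends]
  n7 'e': e→8  [P2 ends]
  n8 'ee': ·  [P1 ends]

Failure links (BFS by depth):
  fail(1) 'd': from fail(0)=0 chase 'd': 0 ⇒ 0;  out=∅∪out(0)=∅
  fail(7) 'e': from fail(0)=0 chase 'e': 0 ⇒ 0;  out={2}∪out(0)={2}
  fail(2) 'dc': from fail(1)=0 chase 'c': 0 ⇒ 0;  out=∅∪out(0)=∅
  fail(8) 'ee': from fail(7)=0 chase 'e': 0 ⇒ 7;  out={1}∪out(7)={1,2}
  fail(3) 'dcc': from fail(2)=0 chase 'c': 0 ⇒ 0;  out=∅∪out(0)=∅
  fail(4) 'dccc': from fail(3)=0 chase 'c': 0 ⇒ 0;  out=∅∪out(0)=∅
  fail(5) 'dcccb': from fail(4)=0 chase 'b': 0 ⇒ 0;  out=∅∪out(0)=∅
  fail(6) 'dcccbc': from fail(5)=0 chase 'c': 0 ⇒ 0;  out={0}∪out(0)={0}

Text stream:
i=0 'd': node 0→1
i=1 'd': node 1→1 ·f
i=2 'c': node 1→2
i=3 'c': node 2→3
i=4 'c': node 3→4
i=5 'b': node 4→5
i=6 'c': node 5→6  → match P0@[1:6]
i=7 'a': node 6→0 ·f
i=8 'a': node 0→0
i=9 'd': node 0→1
i=10 'd': node 1→1 ·f
i=11 'e': node 1→7 ·f  → match P2@[11:11]
i=12 'a': node 7→0 ·f
i=13 'c': node 0→0
i=14 'd': node 0→1
i=15 'c': node 1→2
i=16 'c': node 2→3
i=17 'c': node 3→4
i=18 'b': node 4→5
i=19 'c': node 5→6  → match P0@[14:19]
i=20 'd': node 6→1 ·f
i=21 'd': node 1→1 ·f
i=22 'e': node 1→7 ·f  → match P2@[22:22]
i=23 'd': node 7→1 ·f
i=24 'd': node 1→1 ·f
i=25 'c': node 1→2
i=26 'c': node 2→3
i=27 'c': node 3→4
i=28 'b': node 4→5
i=29 'c': node 5→6  → match P0@[24:29]
i=30 'e': node 6→7 ·f  → match P2@[30:30]
i=31 'e': node 7→8  → match P1@[30:31],P2@[31:31]
i=32 'a': node 8→0 ·f

All matches (sorted): [[6,0],[11,2],[19,0],[22,2],[29,0],[30,2],[31,1],[31,2]]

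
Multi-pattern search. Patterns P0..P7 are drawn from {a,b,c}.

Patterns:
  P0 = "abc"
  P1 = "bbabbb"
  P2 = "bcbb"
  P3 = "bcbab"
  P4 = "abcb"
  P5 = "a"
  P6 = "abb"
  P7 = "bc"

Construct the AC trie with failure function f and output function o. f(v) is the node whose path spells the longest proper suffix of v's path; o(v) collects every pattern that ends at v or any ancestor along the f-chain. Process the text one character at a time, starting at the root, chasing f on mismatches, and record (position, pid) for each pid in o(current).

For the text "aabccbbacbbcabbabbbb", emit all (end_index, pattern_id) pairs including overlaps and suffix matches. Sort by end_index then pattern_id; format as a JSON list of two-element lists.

Build automaton:
Trie nodes:
  n0 'ε': a→1 b→4
  n1 'a': b→2  [P5 ends]
  n2 'ab': b→16 c→3
  n3 'abc': b→15  [P0 ends]
  n4 'b': b→5 c→10
  n5 'bb': a→6
  n6 'bba': b→7
  n7 'bbab': b→8
  n8 'bbabb': b→9
  n9 'bbabbb': ·  [P1 ends]
  n10 'bc': b→11  [P7 ends]
  n11 'bcb': a→13 b→12
  n12 'bcbb': ·  [P2 ends]
  n13 'bcba': b→14
  n14 'bcbab': ·  [P3 ends]
  n15 'abcb': ·  [P4 ends]
  n16 'abb': ·  [P6 ends]

Failure links (BFS by depth):
  n1('a'): parent n0 fail=0; on 'a' 0 → fail=0;  out {5}∪∅={5}
  n4('b'): parent n0 fail=0; on 'b' 0 → fail=0;  out ∅∪∅=∅
  n2('ab'): parent n1 fail=0; on 'b' 0 → fail=4;  out ∅∪∅=∅
  n5('bb'): parent n4 fail=0; on 'b' 0 → fail=4;  out ∅∪∅=∅
  n10('bc'): parent n4 fail=0; on 'c' 0 → fail=0;  out {7}∪∅={7}
  n3('abc'): parent n2 fail=4; on 'c' 4 → fail=10;  out {0}∪{7}={0,7}
  n6('bba'): parent n5 fail=4; on 'a' 4→0 → fail=1;  out ∅∪{5}={5}
  n11('bcb'): parent n10 fail=0; on 'b' 0 → fail=4;  out ∅∪∅=∅
  n16('abb'): parent n2 fail=4; on 'b' 4 → fail=5;  out {6}∪∅={6}
  n7('bbab'): parent n6 fail=1; on 'b' 1 → fail=2;  out ∅∪∅=∅
  n12('bcbb'): parent n11 fail=4; on 'b' 4 → fail=5;  out {2}∪∅={2}
  n13('bcba'): parent n11 fail=4; on 'a' 4→0 → fail=1;  out ∅∪{5}={5}
  n15('abcb'): parent n3 fail=10; on 'b' 10 → fail=11;  out {4}∪∅={4}
  n8('bbabb'): parent n7 fail=2; on 'b' 2 → fail=16;  out ∅∪{6}={6}
  n14('bcbab'): parent n13 fail=1; on 'b' 1 → fail=2;  out {3}∪∅={3}
  n9('bbabbb'): parent n8 fail=16; on 'b' 16→5→4 → fail=5;  out {1}∪∅={1}

Text stream:
[0] read 'a'  n0⇒n1  → match P5@[0:0]
[1] read 'a'  n1⇒n1 (fail-walked)  → match P5@[1:1]
[2] read 'b'  n1⇒n2
[3] read 'c'  n2⇒n3  → match P0@[1:3],P7@[2:3]
[4] read 'c'  n3⇒n0 (fail-walked)
[5] read 'b'  n0⇒n4
[6] read 'b'  n4⇒n5
[7] read 'a'  n5⇒n6  → match P5@[7:7]
[8] read 'c'  n6⇒n0 (fail-walked)
[9] read 'b'  n0⇒n4
[10] read 'b'  n4⇒n5
[11] read 'c'  n5⇒n10 (fail-walked)  → match P7@[10:11]
[12] read 'a'  n10⇒n1 (fail-walked)  → match P5@[12:12]
[13] read 'b'  n1⇒n2
[14] read 'b'  n2⇒n16  → match P6@[12:14]
[15] read 'a'  n16⇒n6 (fail-walked)  → match P5@[15:15]
[16] read 'b'  n6⇒n7
[17] read 'b'  n7⇒n8  → match P6@[15:17]
[18] read 'b'  n8⇒n9  → match P1@[13:18]
[19] read 'b'  n9⇒n5 (fail-walked)

Matches: [[0,5],[1,5],[3,0],[3,7],[7,5],[11,7],[12,5],[14,6],[15,5],[17,6],[18,1]]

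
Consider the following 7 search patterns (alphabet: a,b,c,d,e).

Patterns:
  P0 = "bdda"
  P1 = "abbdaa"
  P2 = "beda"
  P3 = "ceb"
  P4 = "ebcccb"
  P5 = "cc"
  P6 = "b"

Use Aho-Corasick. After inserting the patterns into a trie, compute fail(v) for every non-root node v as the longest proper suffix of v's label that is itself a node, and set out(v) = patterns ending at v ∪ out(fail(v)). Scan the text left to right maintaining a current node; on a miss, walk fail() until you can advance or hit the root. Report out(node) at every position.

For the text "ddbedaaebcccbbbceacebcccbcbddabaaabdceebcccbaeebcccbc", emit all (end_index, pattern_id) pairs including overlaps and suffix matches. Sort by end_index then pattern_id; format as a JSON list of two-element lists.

Build:
Trie (insert patterns):
  0='ε' goto a→5 b→1 c→14 e→17
  1='b' goto d→2 e→11  [P6 ends]
  2='bd' goto d→3
  3='bdd' goto a→4
  4='bdda' goto ·  [P0 ends]
  5='a' goto b→6
  6='ab' goto b→7
  7='abb' goto d→8
  8='abbd' goto a→9
  9='abbda' goto a→10
  10='abbdaa' goto ·  [P1 ends]
  11='be' goto d→12
  12='bed' goto a→13
  13='beda' goto ·  [P2 ends]
  14='c' goto c→23 e→15
  15='ce' goto b→16
  16='ceb' goto ·  [P3 ends]
  17='e' goto b→18
  18='eb' goto c→19
  19='ebc' goto c→20
  20='ebcc' goto c→21
  21='ebccc' goto b→22
  22='ebcccb' goto ·  [P4 ends]
  23='cc' goto ·  [P5 ends]

Failure links (BFS by depth):
  n1('b'): parent n0 fail=0; on 'b' 0 → fail=0;  out {6}∪∅={6}
  n5('a'): parent n0 fail=0; on 'a' 0 → fail=0;  out ∅∪∅=∅
  n14('c'): parent n0 fail=0; on 'c' 0 → fail=0;  out ∅∪∅=∅
  n17('e'): parent n0 fail=0; on 'e' 0 → fail=0;  out ∅∪∅=∅
  n2('bd'): parent n1 fail=0; on 'd' 0 → fail=0;  out ∅∪∅=∅
  n6('ab'): parent n5 fail=0; on 'b' 0 → fail=1;  out ∅∪{6}={6}
  n11('be'): parent n1 fail=0; on 'e' 0 → fail=17;  out ∅∪∅=∅
  n15('ce'): parent n14 fail=0; on 'e' 0 → fail=17;  out ∅∪∅=∅
  n18('eb'): parent n17 fail=0; on 'b' 0 → fail=1;  out ∅∪{6}={6}
  n23('cc'): parent n14 fail=0; on 'c' 0 → fail=14;  out {5}∪∅={5}
  n3('bdd'): parent n2 fail=0; on 'd' 0 → fail=0;  out ∅∪∅=∅
  n7('abb'): parent n6 fail=1; on 'b' 1→0 → fail=1;  out ∅∪{6}={6}
  n12('bed'): parent n11 fail=17; on 'd' 17→0 → fail=0;  out ∅∪∅=∅
  n16('ceb'): parent n15 fail=17; on 'b' 17 → fail=18;  out {3}∪{6}={3,6}
  n19('ebc'): parent n18 fail=1; on 'c' 1→0 → fail=14;  out ∅∪∅=∅
  n4('bdda'): parent n3 fail=0; on 'a' 0 → fail=5;  out {0}∪∅={0}
  n8('abbd'): parent n7 fail=1; on 'd' 1 → fail=2;  out ∅∪∅=∅
  n13('beda'): parent n12 fail=0; on 'a' 0 → fail=5;  out {2}∪∅={2}
  n20('ebcc'): parent n19 fail=14; on 'c' 14 → fail=23;  out ∅∪{5}={5}
  n9('abbda'): parent n8 fail=2; on 'a' 2→0 → fail=5;  out ∅∪∅=∅
  n21('ebccc'): parent n20 fail=23; on 'c' 23→14 → fail=23;  out ∅∪{5}={5}
  n10('abbdaa'): parent n9 fail=5; on 'a' 5→0 → fail=5;  out {1}∪∅={1}
  n22('ebcccb'): parent n21 fail=23; on 'b' 23→14→0 → fail=1;  out {4}∪{6}={4,6}

Scan:
pos 0 'd': at 0
pos 1 'd': at 0
pos 2 'b': at 1  → match P6@[2:2]
pos 3 'e': at 11
pos 4 'd': at 12
pos 5 'a': at 13  → match P2@[2:5]
pos 6 'a': at 5 ·f
pos 7 'e': at 17 ·f
pos 8 'b': at 18  → match P6@[8:8]
pos 9 'c': at 19
pos 10 'c': at 20  → match P5@[9:10]
pos 11 'c': at 21  → match P5@[10:11]
pos 12 'b': at 22  → match P4@[7:12],P6@[12:12]
pos 13 'b': at 1 ·f  → match P6@[13:13]
pos 14 'b': at 1 ·f  → match P6@[14:14]
pos 15 'c': at 14 ·f
pos 16 'e': at 15
pos 17 'a': at 5 ·f
pos 18 'c': at 14 ·f
pos 19 'e': at 15
pos 20 'b': at 16  → match P3@[18:20],P6@[20:20]
pos 21 'c': at 19 ·f
pos 22 'c': at 20  → match P5@[21:22]
pos 23 'c': at 21  → match P5@[22:23]
pos 24 'b': at 22  → match P4@[19:24],P6@[24:24]
pos 25 'c': at 14 ·f
pos 26 'b': at 1 ·f  → match P6@[26:26]
pos 27 'd': at 2
pos 28 'd': at 3
pos 29 'a': at 4  → match P0@[26:29]
pos 30 'b': at 6 ·f  → match P6@[30:30]
pos 31 'a': at 5 ·f
pos 32 'a': at 5 ·f
pos 33 'a': at 5 ·f
pos 34 'b': at 6  → match P6@[34:34]
pos 35 'd': at 2 ·f
pos 36 'c': at 14 ·f
pos 37 'e': at 15
pos 38 'e': at 17 ·f
pos 39 'b': at 18  → match P6@[39:39]
pos 40 'c': at 19
pos 41 'c': at 20  → match P5@[40:41]
pos 42 'c': at 21  → match P5@[41:42]
pos 43 'b': at 22  → match P4@[38:43],P6@[43:43]
pos 44 'a': at 5 ·f
pos 45 'e': at 17 ·f
pos 46 'e': at 17 ·f
pos 47 'b': at 18  → match P6@[47:47]
pos 48 'c': at 19
pos 49 'c': at 20  → match P5@[48:49]
pos 50 'c': at 21  → match P5@[49:50]
pos 51 'b': at 22  → match P4@[46:51],P6@[51:51]
pos 52 'c': at 14 ·f

Matches: [[2,6],[5,2],[8,6],[10,5],[11,5],[12,4],[12,6],[13,6],[14,6],[20,3],[20,6],[22,5],[23,5],[24,4],[24,6],[26,6],[29,0],[30,6],[34,6],[39,6],[41,5],[42,5],[43,4],[43,6],[47,6],[49,5],[50,5],[51,4],[51,6]]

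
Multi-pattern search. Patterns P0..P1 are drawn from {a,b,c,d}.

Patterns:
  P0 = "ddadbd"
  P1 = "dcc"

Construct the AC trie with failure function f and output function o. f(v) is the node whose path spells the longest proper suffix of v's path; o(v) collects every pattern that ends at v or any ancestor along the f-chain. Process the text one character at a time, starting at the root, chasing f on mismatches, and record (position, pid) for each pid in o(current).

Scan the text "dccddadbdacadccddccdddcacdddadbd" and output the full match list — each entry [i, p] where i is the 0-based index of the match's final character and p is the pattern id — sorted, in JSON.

Build:
Trie (insert patterns):
  n0 'ε': d→1
  n1 'd': c→7 d→2
  n2 'dd': a→3
  n3 'dda': d→4
  n4 'ddad': b→5
  n5 'ddadb': d→6
  n6 'ddadbd': ·  [P0 ends]
  n7 'dc': c→8
  n8 'dcc': ·  [P1 ends]

BFS fail/out derivation:
  n1('d'): parent n0 fail=0; on 'd' 0 → fail=0;  out ∅∪∅=∅
  n2('dd'): parent n1 fail=0; on 'd' 0 → fail=1;  out ∅∪∅=∅
  n7('dc'): parent n1 fail=0; on 'c' 0 → fail=0;  out ∅∪∅=∅
  n3('dda'): parent n2 fail=1; on 'a' 1→0 → fail=0;  out ∅∪∅=∅
  n8('dcc'): parent n7 fail=0; on 'c' 0 → fail=0;  out {1}∪∅={1}
  n4('ddad'): parent n3 fail=0; on 'd' 0 → fail=1;  out ∅∪∅=∅
  n5('ddadb'): parent n4 fail=1; on 'b' 1→0 → fail=0;  out ∅∪∅=∅
  n6('ddadbd'): parent n5 fail=0; on 'd' 0 → fail=1;  out {0}∪∅={0}

Scan:
[0] read 'd'  n0⇒n1
[1] read 'c'  n1⇒n7
[2] read 'c'  n7⇒n8  emit P1@[0:2]
[3] read 'd'  n8⇒n1 ·f
[4] read 'd'  n1⇒n2
[5] read 'a'  n2⇒n3
[6] read 'd'  n3⇒n4
[7] read 'b'  n4⇒n5
[8] read 'd'  n5⇒n6  emit P0@[3:8]
[9] read 'a'  n6⇒n0 ·f
[10] read 'c'  n0⇒n0
[11] read 'a'  n0⇒n0
[12] read 'd'  n0⇒n1
[13] read 'c'  n1⇒n7
[14] read 'c'  n7⇒n8  emit P1@[12:14]
[15] read 'd'  n8⇒n1 ·f
[16] read 'd'  n1⇒n2
[17] read 'c'  n2⇒n7 ·f
[18] read 'c'  n7⇒n8  emit P1@[16:18]
[19] read 'd'  n8⇒n1 ·f
[20] read 'd'  n1⇒n2
[21] read 'd'  n2⇒n2 ·f
[22] read 'c'  n2⇒n7 ·f
[23] read 'a'  n7⇒n0 ·f
[24] read 'c'  n0⇒n0
[25] read 'd'  n0⇒n1
[26] read 'd'  n1⇒n2
[27] read 'd'  n2⇒n2 ·f
[28] read 'a'  n2⇒n3
[29] read 'd'  n3⇒n4
[30] read 'b'  n4⇒n5
[31] read 'd'  n5⇒n6  emit P0@[26:31]

Result: [[2,1],[8,0],[14,1],[18,1],[31,0]]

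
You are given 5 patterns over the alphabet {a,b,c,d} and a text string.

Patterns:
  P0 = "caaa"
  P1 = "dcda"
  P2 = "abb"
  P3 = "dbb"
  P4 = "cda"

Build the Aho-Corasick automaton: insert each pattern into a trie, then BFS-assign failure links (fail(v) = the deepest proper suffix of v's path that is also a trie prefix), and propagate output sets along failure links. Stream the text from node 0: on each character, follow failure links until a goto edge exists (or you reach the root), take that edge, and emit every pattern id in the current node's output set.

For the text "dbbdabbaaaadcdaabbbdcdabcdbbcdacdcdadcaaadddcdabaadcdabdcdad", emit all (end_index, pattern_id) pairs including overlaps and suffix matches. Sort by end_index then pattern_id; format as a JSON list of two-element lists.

Build:
Trie (insert patterns):
  0='ε' goto a→9 c→1 d→5
  1='c' goto a→2 d→14
  2='ca' goto a→3
  3='caa' goto a→4
  4='caaa' goto ·  ←P0
  5='d' goto b→12 c→6
  6='dc' goto d→7
  7='dcd' goto a→8
  8='dcda' goto ·  ←P1
  9='a' goto b→10
  10='ab' goto b→11
  11='abb' goto ·  ←P2
  12='db' goto b→13
  13='dbb' goto ·  ←P3
  14='cd' goto a→15
  15='cda' goto ·  ←P4

Failure links (BFS by depth):
  fail(1) 'c': from fail(0)=0 chase 'c': 0 ⇒ 0;  out=∅∪out(0)=∅
  fail(5) 'd': from fail(0)=0 chase 'd': 0 ⇒ 0;  out=∅∪out(0)=∅
  fail(9) 'a': from fail(0)=0 chase 'a': 0 ⇒ 0;  out=∅∪out(0)=∅
  fail(2) 'ca': from fail(1)=0 chase 'a': 0 ⇒ 9;  out=∅∪out(9)=∅
  fail(6) 'dc': from fail(5)=0 chase 'c': 0 ⇒ 1;  out=∅∪out(1)=∅
  fail(10) 'ab': from fail(9)=0 chase 'b': 0 ⇒ 0;  out=∅∪out(0)=∅
  fail(12) 'db': from fail(5)=0 chase 'b': 0 ⇒ 0;  out=∅∪out(0)=∅
  fail(14) 'cd': from fail(1)=0 chase 'd': 0 ⇒ 5;  out=∅∪out(5)=∅
  fail(3) 'caa': from fail(2)=9 chase 'a': 9→0 ⇒ 9;  out=∅∪out(9)=∅
  fail(7) 'dcd': from fail(6)=1 chase 'd': 1 ⇒ 14;  out=∅∪out(14)=∅
  fail(11) 'abb': from fail(10)=0 chase 'b': 0 ⇒ 0;  out={2}∪out(0)={2}
  fail(13) 'dbb': from fail(12)=0 chase 'b': 0 ⇒ 0;  out={3}∪out(0)={3}
  fail(15) 'cda': from fail(14)=5 chase 'a': 5→0 ⇒ 9;  out={4}∪out(9)={4}
  fail(4) 'caaa': from fail(3)=9 chase 'a': 9→0 ⇒ 9;  out={0}∪out(9)={0}
  fail(8) 'dcda': from fail(7)=14 chase 'a': 14 ⇒ 15;  out={1}∪out(15)={1,4}

Text stream:
i=0 'd': node 0→5
i=1 'b': node 5→12
i=2 'b': node 12→13  → match P3@[0:2]
i=3 'd': node 13→5 (via fail)
i=4 'a': node 5→9 (via fail)
i=5 'b': node 9→10
i=6 'b': node 10→11  → match P2@[4:6]
i=7 'a': node 11→9 (via fail)
i=8 'a': node 9→9 (via fail)
i=9 'a': node 9→9 (via fail)
i=10 'a': node 9→9 (via fail)
i=11 'd': node 9→5 (via fail)
i=12 'c': node 5→6
i=13 'd': node 6→7
i=14 'a': node 7→8  → match P1@[11:14],P4@[12:14]
i=15 'a': node 8→9 (via fail)
i=16 'b': node 9→10
i=17 'b': node 10→11  → match P2@[15:17]
i=18 'b': node 11→0 (via fail)
i=19 'd': node 0→5
i=20 'c': node 5→6
i=21 'd': node 6→7
i=22 'a': node 7→8  → match P1@[19:22],P4@[20:22]
i=23 'b': node 8→10 (via fail)
i=24 'c': node 10→1 (via fail)
i=25 'd': node 1→14
i=26 'b': node 14→12 (via fail)
i=27 'b': node 12→13  → match P3@[25:27]
i=28 'c': node 13→1 (via fail)
i=29 'd': node 1→14
i=30 'a': node 14→15  → match P4@[28:30]
i=31 'c': node 15→1 (via fail)
i=32 'd': node 1→14
i=33 'c': node 14→6 (via fail)
i=34 'd': node 6→7
i=35 'a': node 7→8  → match P1@[32:35],P4@[33:35]
i=36 'd': node 8→5 (via fail)
i=37 'c': node 5→6
i=38 'a': node 6→2 (via fail)
i=39 'a': node 2→3
i=40 'a': node 3→4  → match P0@[37:40]
i=41 'd': node 4→5 (via fail)
i=42 'd': node 5→5 (via fail)
i=43 'd': node 5→5 (via fail)
i=44 'c': node 5→6
i=45 'd': node 6→7
i=46 'a': node 7→8  → match P1@[43:46],P4@[44:46]
i=47 'b': node 8→10 (via fail)
i=48 'a': node 10→9 (via fail)
i=49 'a': node 9→9 (via fail)
i=50 'd': node 9→5 (via fail)
i=51 'c': node 5→6
i=52 'd': node 6→7
i=53 'a': node 7→8  → match P1@[50:53],P4@[51:53]
i=54 'b': node 8→10 (via fail)
i=55 'd': node 10→5 (via fail)
i=56 'c': node 5→6
i=57 'd': node 6→7
i=58 'a': node 7→8  → match P1@[55:58],P4@[56:58]
i=59 'd': node 8→5 (via fail)

All matches (sorted): [[2,3],[6,2],[14,1],[14,4],[17,2],[22,1],[22,4],[27,3],[30,4],[35,1],[35,4],[40,0],[46,1],[46,4],[53,1],[53,4],[58,1],[58,4]]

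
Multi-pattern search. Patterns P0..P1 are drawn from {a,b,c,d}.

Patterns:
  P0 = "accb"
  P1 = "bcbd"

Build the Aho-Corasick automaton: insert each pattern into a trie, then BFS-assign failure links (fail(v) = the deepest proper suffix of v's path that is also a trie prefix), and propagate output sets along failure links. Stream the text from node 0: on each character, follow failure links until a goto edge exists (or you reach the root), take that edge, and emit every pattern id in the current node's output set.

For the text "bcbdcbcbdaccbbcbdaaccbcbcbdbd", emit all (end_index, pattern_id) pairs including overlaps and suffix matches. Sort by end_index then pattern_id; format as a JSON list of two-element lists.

Build automaton:
Trie nodes:
  0='ε' goto a→1 b→5
  1='a' goto c→2
  2='ac' goto c→3
  3='acc' goto b→4
  4='accb' goto ·  [P0 ends]
  5='b' goto c→6
  6='bc' goto b→7
  7='bcb' goto d→8
  8='bcbd' goto ·  [P1 ends]

Failure links (BFS by depth):
  n1('a'): parent n0 fail=0; on 'a' 0 → fail=0;  out ∅∪∅=∅
  n5('b'): parent n0 fail=0; on 'b' 0 → fail=0;  out ∅∪∅=∅
  n2('ac'): parent n1 fail=0; on 'c' 0 → fail=0;  out ∅∪∅=∅
  n6('bc'): parent n5 fail=0; on 'c' 0 → fail=0;  out ∅∪∅=∅
  n3('acc'): parent n2 fail=0; on 'c' 0 → fail=0;  out ∅∪∅=∅
  n7('bcb'): parent n6 fail=0; on 'b' 0 → fail=5;  out ∅∪∅=∅
  n4('accb'): parent n3 fail=0; on 'b' 0 → fail=5;  out {0}∪∅={0}
  n8('bcbd'): parent n7 fail=5; on 'd' 5→0 → fail=0;  out {1}∪∅={1}

Scan:
[0] read 'b'  n0⇒n5
[1] read 'c'  n5⇒n6
[2] read 'b'  n6⇒n7
[3] read 'd'  n7⇒n8  ** P1@[0:3]
[4] read 'c'  n8⇒n0 (via fail)
[5] read 'b'  n0⇒n5
[6] read 'c'  n5⇒n6
[7] read 'b'  n6⇒n7
[8] read 'd'  n7⇒n8  ** P1@[5:8]
[9] read 'a'  n8⇒n1 (via fail)
[10] read 'c'  n1⇒n2
[11] read 'c'  n2⇒n3
[12] read 'b'  n3⇒n4  ** P0@[9:12]
[13] read 'b'  n4⇒n5 (via fail)
[14] read 'c'  n5⇒n6
[15] read 'b'  n6⇒n7
[16] read 'd'  n7⇒n8  ** P1@[13:16]
[17] read 'a'  n8⇒n1 (via fail)
[18] read 'a'  n1⇒n1 (via fail)
[19] read 'c'  n1⇒n2
[20] read 'c'  n2⇒n3
[21] read 'b'  n3⇒n4  ** P0@[18:21]
[22] read 'c'  n4⇒n6 (via fail)
[23] read 'b'  n6⇒n7
[24] read 'c'  n7⇒n6 (via fail)
[25] read 'b'  n6⇒n7
[26] read 'd'  n7⇒n8  ** P1@[23:26]
[27] read 'b'  n8⇒n5 (via fail)
[28] read 'd'  n5⇒n0 (via fail)

Matches: [[3,1],[8,1],[12,0],[16,1],[21,0],[26,1]]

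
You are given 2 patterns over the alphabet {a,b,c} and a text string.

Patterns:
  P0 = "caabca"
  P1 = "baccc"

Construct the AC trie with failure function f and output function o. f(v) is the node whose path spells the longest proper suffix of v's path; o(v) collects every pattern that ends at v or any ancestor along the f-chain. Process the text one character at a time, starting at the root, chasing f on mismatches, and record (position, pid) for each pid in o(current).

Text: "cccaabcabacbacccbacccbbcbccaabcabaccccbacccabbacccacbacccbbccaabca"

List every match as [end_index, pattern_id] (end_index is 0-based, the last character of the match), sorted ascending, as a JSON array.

Build automaton:
Trie (insert patterns):
  0='ε' goto b→7 c→1
  1='c' goto a→2
  2='ca' goto a→3
  3='caa' goto b→4
  4='caab' goto c→5
  5='caabc' goto a→6
  6='caabca' goto ·  ←P0
  7='b' goto a→8
  8='ba' goto c→9
  9='bac' goto c→10
  10='bacc' goto c→11
  11='baccc' goto ·  ←P1

Failure links (BFS by depth):
  fail(1) 'c': from fail(0)=0 chase 'c': 0 ⇒ 0;  out=∅∪out(0)=∅
  fail(7) 'b': from fail(0)=0 chase 'b': 0 ⇒ 0;  out=∅∪out(0)=∅
  fail(2) 'ca': from fail(1)=0 chase 'a': 0 ⇒ 0;  out=∅∪out(0)=∅
  fail(8) 'ba': from fail(7)=0 chase 'a': 0 ⇒ 0;  out=∅∪out(0)=∅
  fail(3) 'caa': from fail(2)=0 chase 'a': 0 ⇒ 0;  out=∅∪out(0)=∅
  fail(9) 'bac': from fail(8)=0 chase 'c': 0 ⇒ 1;  out=∅∪out(1)=∅
  fail(4) 'caab': from fail(3)=0 chase 'b': 0 ⇒ 7;  out=∅∪out(7)=∅
  fail(10) 'bacc': from fail(9)=1 chase 'c': 1→0 ⇒ 1;  out=∅∪out(1)=∅
  fail(5) 'caabc': from fail(4)=7 chase 'c': 7→0 ⇒ 1;  out=∅∪out(1)=∅
  fail(11) 'baccc': from fail(10)=1 chase 'c': 1→0 ⇒ 1;  out={1}∪out(1)={1}
  fail(6) 'caabca': from fail(5)=1 chase 'a': 1 ⇒ 2;  out={0}∪out(2)={0}

Text stream:
[0] read 'c'  n0⇒n1
[1] read 'c'  n1⇒n1 (fail-walked)
[2] read 'c'  n1⇒n1 (fail-walked)
[3] read 'a'  n1⇒n2
[4] read 'a'  n2⇒n3
[5] read 'b'  n3⇒n4
[6] read 'c'  n4⇒n5
[7] read 'a'  n5⇒n6  emit P0@[2:7]
[8] read 'b'  n6⇒n7 (fail-walked)
[9] read 'a'  n7⇒n8
[10] read 'c'  n8⇒n9
[11] read 'b'  n9⇒n7 (fail-walked)
[12] read 'a'  n7⇒n8
[13] read 'c'  n8⇒n9
[14] read 'c'  n9⇒n10
[15] read 'c'  n10⇒n11  emit P1@[11:15]
[16] read 'b'  n11⇒n7 (fail-walked)
[17] read 'a'  n7⇒n8
[18] read 'c'  n8⇒n9
[19] read 'c'  n9⇒n10
[20] read 'c'  n10⇒n11  emit P1@[16:20]
[21] read 'b'  n11⇒n7 (fail-walked)
[22] read 'b'  n7⇒n7 (fail-walked)
[23] read 'c'  n7⇒n1 (fail-walked)
[24] read 'b'  n1⇒n7 (fail-walked)
[25] read 'c'  n7⇒n1 (fail-walked)
[26] read 'c'  n1⇒n1 (fail-walked)
[27] read 'a'  n1⇒n2
[28] read 'a'  n2⇒n3
[29] read 'b'  n3⇒n4
[30] read 'c'  n4⇒n5
[31] read 'a'  n5⇒n6  emit P0@[26:31]
[32] read 'b'  n6⇒n7 (fail-walked)
[33] read 'a'  n7⇒n8
[34] read 'c'  n8⇒n9
[35] read 'c'  n9⇒n10
[36] read 'c'  n10⇒n11  emit P1@[32:36]
[37] read 'c'  n11⇒n1 (fail-walked)
[38] read 'b'  n1⇒n7 (fail-walked)
[39] read 'a'  n7⇒n8
[40] read 'c'  n8⇒n9
[41] read 'c'  n9⇒n10
[42] read 'c'  n10⇒n11  emit P1@[38:42]
[43] read 'a'  n11⇒n2 (fail-walked)
[44] read 'b'  n2⇒n7 (fail-walked)
[45] read 'b'  n7⇒n7 (fail-walked)
[46] read 'a'  n7⇒n8
[47] read 'c'  n8⇒n9
[48] read 'c'  n9⇒n10
[49] read 'c'  n10⇒n11  emit P1@[45:49]
[50] read 'a'  n11⇒n2 (fail-walked)
[51] read 'c'  n2⇒n1 (fail-walked)
[52] read 'b'  n1⇒n7 (fail-walked)
[53] read 'a'  n7⇒n8
[54] read 'c'  n8⇒n9
[55] read 'c'  n9⇒n10
[56] read 'c'  n10⇒n11  emit P1@[52:56]
[57] read 'b'  n11⇒n7 (fail-walked)
[58] read 'b'  n7⇒n7 (fail-walked)
[59] read 'c'  n7⇒n1 (fail-walked)
[60] read 'c'  n1⇒n1 (fail-walked)
[61] read 'a'  n1⇒n2
[62] read 'a'  n2⇒n3
[63] read 'b'  n3⇒n4
[64] read 'c'  n4⇒n5
[65] read 'a'  n5⇒n6  emit P0@[60:65]

Matches: [[7,0],[15,1],[20,1],[31,0],[36,1],[42,1],[49,1],[56,1],[65,0]]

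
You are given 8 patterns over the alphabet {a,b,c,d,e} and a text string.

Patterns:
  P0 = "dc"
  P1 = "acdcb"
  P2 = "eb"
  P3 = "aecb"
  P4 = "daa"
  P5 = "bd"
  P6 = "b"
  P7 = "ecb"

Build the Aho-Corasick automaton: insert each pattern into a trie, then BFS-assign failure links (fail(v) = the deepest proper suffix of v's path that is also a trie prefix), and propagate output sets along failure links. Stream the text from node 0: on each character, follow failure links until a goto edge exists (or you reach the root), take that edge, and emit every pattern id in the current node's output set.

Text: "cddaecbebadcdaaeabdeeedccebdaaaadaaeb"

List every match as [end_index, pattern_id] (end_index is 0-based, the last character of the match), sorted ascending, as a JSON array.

Construct AC machine:
Trie (insert patterns):
  n0 'ε': a→3 b→15 d→1 e→8
  n1 'd': a→13 c→2
  n2 'dc': ·  [P0 ends]
  n3 'a': c→4 e→10
  n4 'ac': d→5
  n5 'acd': c→6
  n6 'acdc': b→7
  n7 'acdcb': ·  [P1 ends]
  n8 'e': b→9 c→17
  n9 'eb': ·  [P2 ends]
  n10 'ae': c→11
  n11 'aec': b→12
  n12 'aecb': ·  [P3 ends]
  n13 'da': a→14
  n14 'daa': ·  [P4 ends]
  n15 'b': d→16  [P6 ends]
  n16 'bd': ·  [P5 ends]
  n17 'ec': b→18
  n18 'ecb': ·  [P7 ends]

BFS fail/out derivation:
  fail(1) 'd': from fail(0)=0 chase 'd': 0 ⇒ 0;  out=∅∪out(0)=∅
  fail(3) 'a': from fail(0)=0 chase 'a': 0 ⇒ 0;  out=∅∪out(0)=∅
  fail(8) 'e': from fail(0)=0 chase 'e': 0 ⇒ 0;  out=∅∪out(0)=∅
  fail(15) 'b': from fail(0)=0 chase 'b': 0 ⇒ 0;  out={6}∪out(0)={6}
  fail(2) 'dc': from fail(1)=0 chase 'c': 0 ⇒ 0;  out={0}∪out(0)={0}
  fail(4) 'ac': from fail(3)=0 chase 'c': 0 ⇒ 0;  out=∅∪out(0)=∅
  fail(9) 'eb': from fail(8)=0 chase 'b': 0 ⇒ 15;  out={2}∪out(15)={2,6}
  fail(10) 'ae': from fail(3)=0 chase 'e': 0 ⇒ 8;  out=∅∪out(8)=∅
  fail(13) 'da': from fail(1)=0 chase 'a': 0 ⇒ 3;  out=∅∪out(3)=∅
  fail(16) 'bd': from fail(15)=0 chase 'd': 0 ⇒ 1;  out={5}∪out(1)={5}
  fail(17) 'ec': from fail(8)=0 chase 'c': 0 ⇒ 0;  out=∅∪out(0)=∅
  fail(5) 'acd': from fail(4)=0 chase 'd': 0 ⇒ 1;  out=∅∪out(1)=∅
  fail(11) 'aec': from fail(10)=8 chase 'c': 8 ⇒ 17;  out=∅∪out(17)=∅
  fail(14) 'daa': from fail(13)=3 chase 'a': 3→0 ⇒ 3;  out={4}∪out(3)={4}
  fail(18) 'ecb': from fail(17)=0 chase 'b': 0 ⇒ 15;  out={7}∪out(15)={6,7}
  fail(6) 'acdc': from fail(5)=1 chase 'c': 1 ⇒ 2;  out=∅∪out(2)={0}
  fail(12) 'aecb': from fail(11)=17 chase 'b': 17 ⇒ 18;  out={3}∪out(18)={3,6,7}
  fail(7) 'acdcb': from fail(6)=2 chase 'b': 2→0 ⇒ 15;  out={1}∪out(15)={1,6}

Scan:
[0] read 'c'  n0⇒n0
[1] read 'd'  n0⇒n1
[2] read 'd'  n1⇒n1 ·f
[3] read 'a'  n1⇒n13
[4] read 'e'  n13⇒n10 ·f
[5] read 'c'  n10⇒n11
[6] read 'b'  n11⇒n12  ** P3@[3:6],P6@[6:6],P7@[4:6]
[7] read 'e'  n12⇒n8 ·f
[8] read 'b'  n8⇒n9  ** P2@[7:8],P6@[8:8]
[9] read 'a'  n9⇒n3 ·f
[10] read 'd'  n3⇒n1 ·f
[11] read 'c'  n1⇒n2  ** P0@[10:11]
[12] read 'd'  n2⇒n1 ·f
[13] read 'a'  n1⇒n13
[14] read 'a'  n13⇒n14  ** P4@[12:14]
[15] read 'e'  n14⇒n10 ·f
[16] read 'a'  n10⇒n3 ·f
[17] read 'b'  n3⇒n15 ·f  ** P6@[17:17]
[18] read 'd'  n15⇒n16  ** P5@[17:18]
[19] read 'e'  n16⇒n8 ·f
[20] read 'e'  n8⇒n8 ·f
[21] read 'e'  n8⇒n8 ·f
[22] read 'd'  n8⇒n1 ·f
[23] read 'c'  n1⇒n2  ** P0@[22:23]
[24] read 'c'  n2⇒n0 ·f
[25] read 'e'  n0⇒n8
[26] read 'b'  n8⇒n9  ** P2@[25:26],P6@[26:26]
[27] read 'd'  n9⇒n16 ·f  ** P5@[26:27]
[28] read 'a'  n16⇒n13 ·f
[29] read 'a'  n13⇒n14  ** P4@[27:29]
[30] read 'a'  n14⇒n3 ·f
[31] read 'a'  n3⇒n3 ·f
[32] read 'd'  n3⇒n1 ·f
[33] read 'a'  n1⇒n13
[34] read 'a'  n13⇒n14  ** P4@[32:34]
[35] read 'e'  n14⇒n10 ·f
[36] read 'b'  n10⇒n9 ·f  ** P2@[35:36],P6@[36:36]

Matches: [[6,3],[6,6],[6,7],[8,2],[8,6],[11,0],[14,4],[17,6],[18,5],[23,0],[26,2],[26,6],[27,5],[29,4],[34,4],[36,2],[36,6]]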